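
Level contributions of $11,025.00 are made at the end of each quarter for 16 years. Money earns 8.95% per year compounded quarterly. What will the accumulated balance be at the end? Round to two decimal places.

This is an ordinary annuity: 64 deposits of $11,025.00 at the end of each quarter.
Periodic rate r = 0.0895/4 per quarter; n is counted in quarters.
FV = PMT × [((1+r)^n − 1)/r] = 11,025 × [(1+r)^64 − 1] / r = $1,538,074.52

$1,538,074.52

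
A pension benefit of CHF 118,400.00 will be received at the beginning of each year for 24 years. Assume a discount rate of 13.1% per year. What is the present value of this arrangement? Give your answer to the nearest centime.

This is an annuity due: 24 payments of CHF 118,400.00 at the beginning of each year.
Periodic rate r = 0.131 per year.
PV = PMT × [(1 − (1+r)^−n)/r] × (1+r) = 118,400 × [1 − (1+r)^−24] / r × (1+r) = CHF 968,951.97

CHF 968,951.97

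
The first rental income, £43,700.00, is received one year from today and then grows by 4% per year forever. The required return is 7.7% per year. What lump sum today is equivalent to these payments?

Periodic rate r = 0.077 per year.
Growing perpetuity (Gordon): PV = PMT₁ / (r − g) = 43,700 / (r − 0.04) = £1,181,081.08.

£1,181,081.08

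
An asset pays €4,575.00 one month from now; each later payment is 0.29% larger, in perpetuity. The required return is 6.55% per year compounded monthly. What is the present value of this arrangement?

Periodic rate r = 0.0655/12 per month.
Growing perpetuity (Gordon): PV = PMT₁ / (r − g) = 4,575 / (r − 0.0029) = €1,788,273.62.

€1,788,273.62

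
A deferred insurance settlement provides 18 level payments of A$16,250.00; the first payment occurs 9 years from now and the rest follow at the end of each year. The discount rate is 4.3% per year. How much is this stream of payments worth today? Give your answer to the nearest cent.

Ordinary annuity of 18 payments, first payment at period 9.
Periodic rate r = 0.043 per year.
The ordinary-annuity PV formula values the stream one period before the first payment (period 8); discount that back 8 periods:
PV₀ = 16,250 × [1 − (1+r)^−18] / r × (1+r)^−8 = A$143,370.99

A$143,370.99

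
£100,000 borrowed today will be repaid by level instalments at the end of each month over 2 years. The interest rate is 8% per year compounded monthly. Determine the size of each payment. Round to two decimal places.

£4,522.73

Level ordinary annuity; solve PV = PMT × [(1 − (1+r)^−n)/r] for PMT.
Periodic rate r = 0.08/12 per month; n is counted in months.
With n = 24: PMT = 100,000 / ([(1 − (1+r)^−n)/r]) = £4,522.73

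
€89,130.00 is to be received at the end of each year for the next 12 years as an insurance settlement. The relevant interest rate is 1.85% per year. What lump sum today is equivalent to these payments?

This is an ordinary annuity: 12 payments of €89,130.00 at the end of each year.
Periodic rate r = 0.0185 per year.
PV = PMT × [(1 − (1+r)^−n)/r] = 89,130 × [1 − (1+r)^−12] / r = €951,322.14

€951,322.14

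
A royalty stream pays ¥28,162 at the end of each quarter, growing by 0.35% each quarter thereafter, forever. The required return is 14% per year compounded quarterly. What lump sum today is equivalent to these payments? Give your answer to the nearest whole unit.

¥894,032

Periodic rate r = 0.14/4 per quarter.
Growing perpetuity (Gordon): PV = PMT₁ / (r − g) = 28,162 / (r − 0.0035) = ¥894,032.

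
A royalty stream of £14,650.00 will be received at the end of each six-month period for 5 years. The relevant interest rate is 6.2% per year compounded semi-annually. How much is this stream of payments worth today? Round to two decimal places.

This is an ordinary annuity: 10 payments of £14,650.00 at the end of each six-month period.
Periodic rate r = 0.062/2 per half-year; n is counted in half-years.
PV = PMT × [(1 − (1+r)^−n)/r] = 14,650 × [1 − (1+r)^−10] / r = £124,332.13

£124,332.13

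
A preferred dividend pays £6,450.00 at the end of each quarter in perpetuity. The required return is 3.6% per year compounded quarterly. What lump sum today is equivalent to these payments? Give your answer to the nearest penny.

£716,666.67

Periodic rate r = 0.036/4 per quarter.
Level perpetuity: PV = PMT / r = 6,450 / (0.036/4) = £716,666.67.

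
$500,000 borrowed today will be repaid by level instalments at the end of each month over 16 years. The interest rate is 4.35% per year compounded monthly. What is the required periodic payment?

Level ordinary annuity; solve PV = PMT × [(1 − (1+r)^−n)/r] for PMT.
Periodic rate r = 0.0435/12 per month; n is counted in months.
With n = 192: PMT = 500,000 / ([(1 − (1+r)^−n)/r]) = $3,619.23

$3,619.23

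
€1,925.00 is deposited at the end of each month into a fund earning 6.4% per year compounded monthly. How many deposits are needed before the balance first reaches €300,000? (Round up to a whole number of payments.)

114 payments

Periodic rate r = 0.064/12 per month; n is counted in months.
Ordinary annuity FV: 300,000 = 1,925 × [((1+r)^n − 1)/r].
(1+r)^n = 1 + 300,000 × r / 1,925, so n = ln(1 + 300,000·r/1,925) / ln(1+r) = 113.73.
Round up to a whole number of payments: n = 114.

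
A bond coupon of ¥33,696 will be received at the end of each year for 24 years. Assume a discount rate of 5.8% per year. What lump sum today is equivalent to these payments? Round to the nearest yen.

¥430,826

This is an ordinary annuity: 24 payments of ¥33,696 at the end of each year.
Periodic rate r = 0.058 per year.
PV = PMT × [(1 − (1+r)^−n)/r] = 33,696 × [1 − (1+r)^−24] / r = ¥430,826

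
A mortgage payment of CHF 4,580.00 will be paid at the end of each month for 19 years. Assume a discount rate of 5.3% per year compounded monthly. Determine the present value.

This is an ordinary annuity: 228 payments of CHF 4,580.00 at the end of each month.
Periodic rate r = 0.053/12 per month; n is counted in months.
PV = PMT × [(1 − (1+r)^−n)/r] = 4,580 × [1 − (1+r)^−228] / r = CHF 657,317.27

CHF 657,317.27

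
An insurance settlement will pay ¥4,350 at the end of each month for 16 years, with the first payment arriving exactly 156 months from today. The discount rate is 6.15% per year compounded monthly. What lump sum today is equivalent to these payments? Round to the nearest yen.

¥240,290

Ordinary annuity of 192 payments, first payment at period 156.
Periodic rate r = 0.0615/12 per month; n is counted in months.
The ordinary-annuity PV formula values the stream one period before the first payment (period 155); discount that back 155 periods:
PV₀ = 4,350 × [1 − (1+r)^−192] / r × (1+r)^−155 = ¥240,290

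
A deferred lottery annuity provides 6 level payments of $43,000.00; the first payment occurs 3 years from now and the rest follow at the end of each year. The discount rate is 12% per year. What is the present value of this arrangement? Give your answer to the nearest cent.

$140,936.32

Ordinary annuity of 6 payments, first payment at period 3.
Periodic rate r = 0.12 per year.
The ordinary-annuity PV formula values the stream one period before the first payment (period 2); discount that back 2 periods:
PV₀ = 43,000 × [1 − (1+r)^−6] / r × (1+r)^−2 = $140,936.32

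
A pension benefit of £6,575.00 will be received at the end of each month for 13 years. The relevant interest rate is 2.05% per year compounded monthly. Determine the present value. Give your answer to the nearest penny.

£899,728.62

This is an ordinary annuity: 156 payments of £6,575.00 at the end of each month.
Periodic rate r = 0.0205/12 per month; n is counted in months.
PV = PMT × [(1 − (1+r)^−n)/r] = 6,575 × [1 − (1+r)^−156] / r = £899,728.62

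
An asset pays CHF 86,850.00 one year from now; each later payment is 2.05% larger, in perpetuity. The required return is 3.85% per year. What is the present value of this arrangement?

Periodic rate r = 0.0385 per year.
Growing perpetuity (Gordon): PV = PMT₁ / (r − g) = 86,850 / (r − 0.0205) = CHF 4,825,000.00.

CHF 4,825,000.00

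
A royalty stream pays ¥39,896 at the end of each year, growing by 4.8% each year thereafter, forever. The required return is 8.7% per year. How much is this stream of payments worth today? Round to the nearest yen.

Periodic rate r = 0.087 per year.
Growing perpetuity (Gordon): PV = PMT₁ / (r − g) = 39,896 / (r − 0.048) = ¥1,022,974.

¥1,022,974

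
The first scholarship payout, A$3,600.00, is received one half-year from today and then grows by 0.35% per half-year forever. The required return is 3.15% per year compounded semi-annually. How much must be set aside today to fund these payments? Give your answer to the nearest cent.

Periodic rate r = 0.0315/2 per half-year.
Growing perpetuity (Gordon): PV = PMT₁ / (r − g) = 3,600 / (r − 0.0035) = A$293,877.55.

A$293,877.55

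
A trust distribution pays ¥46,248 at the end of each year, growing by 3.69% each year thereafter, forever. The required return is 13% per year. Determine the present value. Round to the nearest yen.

Periodic rate r = 0.13 per year.
Growing perpetuity (Gordon): PV = PMT₁ / (r − g) = 46,248 / (r − 0.0369) = ¥496,756.

¥496,756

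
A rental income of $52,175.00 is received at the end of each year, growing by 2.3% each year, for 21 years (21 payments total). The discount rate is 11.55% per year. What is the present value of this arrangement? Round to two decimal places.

Periodic rate r = 0.1155 per year.
Growing ordinary annuity: PV = PMT₁ × [1 − ((1+g)/(1+r))^n] / (r − g) = 52,175 × [1 − ((1+0.023)/(1+r))^21] / (r − 0.023) = $472,464.07.

$472,464.07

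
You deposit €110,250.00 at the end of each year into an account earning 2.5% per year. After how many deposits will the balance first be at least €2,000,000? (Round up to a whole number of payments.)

Periodic rate r = 0.025 per year.
Ordinary annuity FV: 2,000,000 = 110,250 × [((1+r)^n − 1)/r].
(1+r)^n = 1 + 2,000,000 × r / 110,250, so n = ln(1 + 2,000,000·r/110,250) / ln(1+r) = 15.15.
Round up to a whole number of payments: n = 16.

16 payments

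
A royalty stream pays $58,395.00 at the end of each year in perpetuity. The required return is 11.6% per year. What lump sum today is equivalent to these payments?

Periodic rate r = 0.116 per year.
Level perpetuity: PV = PMT / r = 58,395 / (0.116) = $503,405.17.

$503,405.17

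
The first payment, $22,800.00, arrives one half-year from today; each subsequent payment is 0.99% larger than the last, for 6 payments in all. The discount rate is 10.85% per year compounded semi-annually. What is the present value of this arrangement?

Periodic rate r = 0.1085/2 per half-year; n is counted in half-years.
Growing ordinary annuity: PV = PMT₁ × [1 − ((1+g)/(1+r))^n] / (r − g) = 22,800 × [1 − ((1+0.0099)/(1+r))^6] / (r − 0.0099) = $116,855.35.

$116,855.35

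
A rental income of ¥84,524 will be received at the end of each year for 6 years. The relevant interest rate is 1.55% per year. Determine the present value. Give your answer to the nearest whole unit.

This is an ordinary annuity: 6 payments of ¥84,524 at the end of each year.
Periodic rate r = 0.0155 per year.
PV = PMT × [(1 − (1+r)^−n)/r] = 84,524 × [1 − (1+r)^−6] / r = ¥480,730

¥480,730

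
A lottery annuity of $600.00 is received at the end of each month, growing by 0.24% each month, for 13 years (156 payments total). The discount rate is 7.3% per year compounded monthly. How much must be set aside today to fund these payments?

$70,974.16

Periodic rate r = 0.073/12 per month; n is counted in months.
Growing ordinary annuity: PV = PMT₁ × [1 − ((1+g)/(1+r))^n] / (r − g) = 600 × [1 − ((1+0.0024)/(1+r))^156] / (r − 0.0024) = $70,974.16.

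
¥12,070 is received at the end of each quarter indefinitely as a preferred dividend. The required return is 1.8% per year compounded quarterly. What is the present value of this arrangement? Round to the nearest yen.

¥2,682,222

Periodic rate r = 0.018/4 per quarter.
Level perpetuity: PV = PMT / r = 12,070 / (0.018/4) = ¥2,682,222.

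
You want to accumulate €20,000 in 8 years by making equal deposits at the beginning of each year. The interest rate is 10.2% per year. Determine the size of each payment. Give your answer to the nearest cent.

Level annuity due; solve FV = PMT × [((1+r)^n − 1)/r] × (1+r) for PMT.
Periodic rate r = 0.102 per year.
With n = 8: PMT = 20,000 / ([((1+r)^n − 1)/r] × (1+r)) = €1,575.52

€1,575.52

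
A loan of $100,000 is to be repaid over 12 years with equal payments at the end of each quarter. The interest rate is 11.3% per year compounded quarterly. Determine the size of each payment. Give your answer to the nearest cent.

$3,830.92

Level ordinary annuity; solve PV = PMT × [(1 − (1+r)^−n)/r] for PMT.
Periodic rate r = 0.113/4 per quarter; n is counted in quarters.
With n = 48: PMT = 100,000 / ([(1 − (1+r)^−n)/r]) = $3,830.92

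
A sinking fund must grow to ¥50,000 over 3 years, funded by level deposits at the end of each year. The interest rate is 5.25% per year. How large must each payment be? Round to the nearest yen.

Level ordinary annuity; solve FV = PMT × [((1+r)^n − 1)/r] for PMT.
Periodic rate r = 0.0525 per year.
With n = 3: PMT = 50,000 / ([((1+r)^n − 1)/r]) = ¥15,822

¥15,822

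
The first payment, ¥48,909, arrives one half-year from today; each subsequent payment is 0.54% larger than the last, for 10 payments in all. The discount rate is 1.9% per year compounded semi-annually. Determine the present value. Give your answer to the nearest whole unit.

¥475,728

Periodic rate r = 0.019/2 per half-year; n is counted in half-years.
Growing ordinary annuity: PV = PMT₁ × [1 − ((1+g)/(1+r))^n] / (r − g) = 48,909 × [1 − ((1+0.0054)/(1+r))^10] / (r − 0.0054) = ¥475,728.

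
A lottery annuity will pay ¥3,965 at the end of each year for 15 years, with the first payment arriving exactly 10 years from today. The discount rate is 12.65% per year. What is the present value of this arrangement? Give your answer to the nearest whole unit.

¥8,932

Ordinary annuity of 15 payments, first payment at period 10.
Periodic rate r = 0.1265 per year.
The ordinary-annuity PV formula values the stream one period before the first payment (period 9); discount that back 9 periods:
PV₀ = 3,965 × [1 − (1+r)^−15] / r × (1+r)^−9 = ¥8,932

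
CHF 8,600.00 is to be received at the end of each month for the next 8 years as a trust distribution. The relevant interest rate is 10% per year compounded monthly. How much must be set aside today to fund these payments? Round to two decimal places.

This is an ordinary annuity: 96 payments of CHF 8,600.00 at the end of each month.
Periodic rate r = 0.1/12 per month; n is counted in months.
PV = PMT × [(1 − (1+r)^−n)/r] = 8,600 × [1 − (1+r)^−96] / r = CHF 566,752.80

CHF 566,752.80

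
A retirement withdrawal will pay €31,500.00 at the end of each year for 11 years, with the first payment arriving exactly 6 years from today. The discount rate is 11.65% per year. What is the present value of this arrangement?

€109,473.48

Ordinary annuity of 11 payments, first payment at period 6.
Periodic rate r = 0.1165 per year.
The ordinary-annuity PV formula values the stream one period before the first payment (period 5); discount that back 5 periods:
PV₀ = 31,500 × [1 − (1+r)^−11] / r × (1+r)^−5 = €109,473.48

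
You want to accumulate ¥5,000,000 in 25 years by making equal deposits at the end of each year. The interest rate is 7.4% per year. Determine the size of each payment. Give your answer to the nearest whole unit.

Level ordinary annuity; solve FV = PMT × [((1+r)^n − 1)/r] for PMT.
Periodic rate r = 0.074 per year.
With n = 25: PMT = 5,000,000 / ([((1+r)^n − 1)/r]) = ¥74,626

¥74,626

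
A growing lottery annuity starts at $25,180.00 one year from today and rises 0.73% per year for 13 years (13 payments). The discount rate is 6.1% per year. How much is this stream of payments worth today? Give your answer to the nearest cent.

Periodic rate r = 0.061 per year.
Growing ordinary annuity: PV = PMT₁ × [1 − ((1+g)/(1+r))^n] / (r − g) = 25,180 × [1 − ((1+0.0073)/(1+r))^13] / (r − 0.0073) = $230,204.67.

$230,204.67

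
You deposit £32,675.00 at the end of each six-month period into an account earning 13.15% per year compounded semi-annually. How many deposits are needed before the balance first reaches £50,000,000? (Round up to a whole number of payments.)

73 payments

Periodic rate r = 0.1315/2 per half-year; n is counted in half-years.
Ordinary annuity FV: 50,000,000 = 32,675 × [((1+r)^n − 1)/r].
(1+r)^n = 1 + 50,000,000 × r / 32,675, so n = ln(1 + 50,000,000·r/32,675) / ln(1+r) = 72.57.
Round up to a whole number of payments: n = 73.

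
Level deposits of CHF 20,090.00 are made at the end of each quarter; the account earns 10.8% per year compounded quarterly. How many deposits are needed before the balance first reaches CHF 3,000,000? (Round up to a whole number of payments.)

61 payments

Periodic rate r = 0.108/4 per quarter; n is counted in quarters.
Ordinary annuity FV: 3,000,000 = 20,090 × [((1+r)^n − 1)/r].
(1+r)^n = 1 + 3,000,000 × r / 20,090, so n = ln(1 + 3,000,000·r/20,090) / ln(1+r) = 60.65.
Round up to a whole number of payments: n = 61.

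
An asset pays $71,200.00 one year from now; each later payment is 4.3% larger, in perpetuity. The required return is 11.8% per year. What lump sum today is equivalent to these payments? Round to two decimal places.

$949,333.33

Periodic rate r = 0.118 per year.
Growing perpetuity (Gordon): PV = PMT₁ / (r − g) = 71,200 / (r − 0.043) = $949,333.33.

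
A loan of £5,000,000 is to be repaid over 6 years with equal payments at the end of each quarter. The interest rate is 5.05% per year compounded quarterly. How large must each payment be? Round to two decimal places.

£242,789.73

Level ordinary annuity; solve PV = PMT × [(1 − (1+r)^−n)/r] for PMT.
Periodic rate r = 0.0505/4 per quarter; n is counted in quarters.
With n = 24: PMT = 5,000,000 / ([(1 − (1+r)^−n)/r]) = £242,789.73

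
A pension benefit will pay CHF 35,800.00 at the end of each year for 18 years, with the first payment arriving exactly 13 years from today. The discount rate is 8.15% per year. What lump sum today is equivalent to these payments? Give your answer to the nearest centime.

Ordinary annuity of 18 payments, first payment at period 13.
Periodic rate r = 0.0815 per year.
The ordinary-annuity PV formula values the stream one period before the first payment (period 12); discount that back 12 periods:
PV₀ = 35,800 × [1 − (1+r)^−18] / r × (1+r)^−12 = CHF 129,683.90

CHF 129,683.90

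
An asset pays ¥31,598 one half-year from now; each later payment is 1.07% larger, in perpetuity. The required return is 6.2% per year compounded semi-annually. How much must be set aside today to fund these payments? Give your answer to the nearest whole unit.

Periodic rate r = 0.062/2 per half-year.
Growing perpetuity (Gordon): PV = PMT₁ / (r − g) = 31,598 / (r − 0.0107) = ¥1,556,552.

¥1,556,552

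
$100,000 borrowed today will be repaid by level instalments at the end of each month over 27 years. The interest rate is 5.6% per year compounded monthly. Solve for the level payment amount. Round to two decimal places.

Level ordinary annuity; solve PV = PMT × [(1 − (1+r)^−n)/r] for PMT.
Periodic rate r = 0.056/12 per month; n is counted in months.
With n = 324: PMT = 100,000 / ([(1 − (1+r)^−n)/r]) = $599.25

$599.25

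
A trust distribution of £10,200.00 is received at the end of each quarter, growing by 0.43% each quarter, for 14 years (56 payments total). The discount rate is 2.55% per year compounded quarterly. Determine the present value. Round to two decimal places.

Periodic rate r = 0.0255/4 per quarter; n is counted in quarters.
Growing ordinary annuity: PV = PMT₁ × [1 − ((1+g)/(1+r))^n] / (r − g) = 10,200 × [1 − ((1+0.0043)/(1+r))^56] / (r − 0.0043) = £536,561.66.

£536,561.66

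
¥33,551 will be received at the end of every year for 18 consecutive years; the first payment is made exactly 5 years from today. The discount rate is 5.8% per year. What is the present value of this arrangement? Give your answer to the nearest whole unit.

¥294,336

Ordinary annuity of 18 payments, first payment at period 5.
Periodic rate r = 0.058 per year.
The ordinary-annuity PV formula values the stream one period before the first payment (period 4); discount that back 4 periods:
PV₀ = 33,551 × [1 − (1+r)^−18] / r × (1+r)^−4 = ¥294,336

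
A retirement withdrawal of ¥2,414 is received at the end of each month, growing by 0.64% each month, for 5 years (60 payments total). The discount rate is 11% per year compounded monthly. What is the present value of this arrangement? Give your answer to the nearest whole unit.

¥132,509

Periodic rate r = 0.11/12 per month; n is counted in months.
Growing ordinary annuity: PV = PMT₁ × [1 − ((1+g)/(1+r))^n] / (r − g) = 2,414 × [1 − ((1+0.0064)/(1+r))^60] / (r − 0.0064) = ¥132,509.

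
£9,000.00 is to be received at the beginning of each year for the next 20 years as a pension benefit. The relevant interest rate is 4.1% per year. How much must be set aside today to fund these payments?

£126,207.68

This is an annuity due: 20 payments of £9,000.00 at the beginning of each year.
Periodic rate r = 0.041 per year.
PV = PMT × [(1 − (1+r)^−n)/r] × (1+r) = 9,000 × [1 − (1+r)^−20] / r × (1+r) = £126,207.68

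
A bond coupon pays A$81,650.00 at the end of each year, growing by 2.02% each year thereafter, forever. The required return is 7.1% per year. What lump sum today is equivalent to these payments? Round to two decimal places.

Periodic rate r = 0.071 per year.
Growing perpetuity (Gordon): PV = PMT₁ / (r − g) = 81,650 / (r − 0.0202) = A$1,607,283.46.

A$1,607,283.46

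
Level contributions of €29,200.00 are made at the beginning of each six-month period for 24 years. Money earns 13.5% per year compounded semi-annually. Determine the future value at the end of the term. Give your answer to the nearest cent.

This is an annuity due: 48 deposits of €29,200.00 at the beginning of each six-month period.
Periodic rate r = 0.135/2 per half-year; n is counted in half-years.
FV = PMT × [((1+r)^n − 1)/r] × (1+r) = 29,200 × [(1+r)^48 − 1] / r × (1+r) = €10,157,739.45

€10,157,739.45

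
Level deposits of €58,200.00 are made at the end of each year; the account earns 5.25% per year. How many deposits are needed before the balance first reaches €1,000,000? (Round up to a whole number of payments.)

13 payments

Periodic rate r = 0.0525 per year.
Ordinary annuity FV: 1,000,000 = 58,200 × [((1+r)^n − 1)/r].
(1+r)^n = 1 + 1,000,000 × r / 58,200, so n = ln(1 + 1,000,000·r/58,200) / ln(1+r) = 12.57.
Round up to a whole number of payments: n = 13.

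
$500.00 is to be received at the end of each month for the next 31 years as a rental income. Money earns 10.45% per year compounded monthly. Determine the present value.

$55,134.73

This is an ordinary annuity: 372 payments of $500.00 at the end of each month.
Periodic rate r = 0.1045/12 per month; n is counted in months.
PV = PMT × [(1 − (1+r)^−n)/r] = 500 × [1 − (1+r)^−372] / r = $55,134.73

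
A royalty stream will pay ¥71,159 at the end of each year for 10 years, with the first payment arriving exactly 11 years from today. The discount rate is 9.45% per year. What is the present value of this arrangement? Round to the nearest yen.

Ordinary annuity of 10 payments, first payment at period 11.
Periodic rate r = 0.0945 per year.
The ordinary-annuity PV formula values the stream one period before the first payment (period 10); discount that back 10 periods:
PV₀ = 71,159 × [1 − (1+r)^−10] / r × (1+r)^−10 = ¥181,507

¥181,507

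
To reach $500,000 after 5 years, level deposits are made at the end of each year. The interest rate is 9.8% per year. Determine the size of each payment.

Level ordinary annuity; solve FV = PMT × [((1+r)^n − 1)/r] for PMT.
Periodic rate r = 0.098 per year.
With n = 5: PMT = 500,000 / ([((1+r)^n − 1)/r]) = $82,225.51

$82,225.51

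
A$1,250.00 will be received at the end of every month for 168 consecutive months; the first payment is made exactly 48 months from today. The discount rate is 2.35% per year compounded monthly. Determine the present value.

A$163,095.44

Ordinary annuity of 168 payments, first payment at period 48.
Periodic rate r = 0.0235/12 per month; n is counted in months.
The ordinary-annuity PV formula values the stream one period before the first payment (period 47); discount that back 47 periods:
PV₀ = 1,250 × [1 − (1+r)^−168] / r × (1+r)^−47 = A$163,095.44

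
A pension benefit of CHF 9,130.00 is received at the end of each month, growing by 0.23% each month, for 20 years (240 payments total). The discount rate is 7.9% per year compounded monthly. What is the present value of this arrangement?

CHF 1,365,554.60

Periodic rate r = 0.079/12 per month; n is counted in months.
Growing ordinary annuity: PV = PMT₁ × [1 − ((1+g)/(1+r))^n] / (r − g) = 9,130 × [1 − ((1+0.0023)/(1+r))^240] / (r − 0.0023) = CHF 1,365,554.60.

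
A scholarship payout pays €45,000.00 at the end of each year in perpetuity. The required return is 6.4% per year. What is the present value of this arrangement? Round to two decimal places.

Periodic rate r = 0.064 per year.
Level perpetuity: PV = PMT / r = 45,000 / (0.064) = €703,125.00.

€703,125.00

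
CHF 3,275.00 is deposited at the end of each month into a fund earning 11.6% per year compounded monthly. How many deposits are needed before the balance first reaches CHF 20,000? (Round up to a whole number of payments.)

Periodic rate r = 0.116/12 per month; n is counted in months.
Ordinary annuity FV: 20,000 = 3,275 × [((1+r)^n − 1)/r].
(1+r)^n = 1 + 20,000 × r / 3,275, so n = ln(1 + 20,000·r/3,275) / ln(1+r) = 5.96.
Round up to a whole number of payments: n = 6.

6 payments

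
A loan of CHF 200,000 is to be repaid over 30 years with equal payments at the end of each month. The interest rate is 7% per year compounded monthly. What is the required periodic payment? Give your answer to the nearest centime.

CHF 1,330.60

Level ordinary annuity; solve PV = PMT × [(1 − (1+r)^−n)/r] for PMT.
Periodic rate r = 0.07/12 per month; n is counted in months.
With n = 360: PMT = 200,000 / ([(1 − (1+r)^−n)/r]) = CHF 1,330.60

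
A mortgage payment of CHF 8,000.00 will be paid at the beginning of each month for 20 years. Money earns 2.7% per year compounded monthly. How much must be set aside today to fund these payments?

CHF 1,485,639.72

This is an annuity due: 240 payments of CHF 8,000.00 at the beginning of each month.
Periodic rate r = 0.027/12 per month; n is counted in months.
PV = PMT × [(1 − (1+r)^−n)/r] × (1+r) = 8,000 × [1 − (1+r)^−240] / r × (1+r) = CHF 1,485,639.72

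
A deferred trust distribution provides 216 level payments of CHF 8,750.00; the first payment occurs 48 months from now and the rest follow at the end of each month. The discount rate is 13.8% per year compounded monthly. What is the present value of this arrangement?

Ordinary annuity of 216 payments, first payment at period 48.
Periodic rate r = 0.138/12 per month; n is counted in months.
The ordinary-annuity PV formula values the stream one period before the first payment (period 47); discount that back 47 periods:
PV₀ = 8,750 × [1 − (1+r)^−216] / r × (1+r)^−47 = CHF 406,934.59

CHF 406,934.59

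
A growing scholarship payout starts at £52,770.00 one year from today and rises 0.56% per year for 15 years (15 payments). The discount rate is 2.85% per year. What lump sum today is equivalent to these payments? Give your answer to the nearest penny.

Periodic rate r = 0.0285 per year.
Growing ordinary annuity: PV = PMT₁ × [1 − ((1+g)/(1+r))^n] / (r − g) = 52,770 × [1 − ((1+0.0056)/(1+r))^15] / (r − 0.0056) = £660,501.84.

£660,501.84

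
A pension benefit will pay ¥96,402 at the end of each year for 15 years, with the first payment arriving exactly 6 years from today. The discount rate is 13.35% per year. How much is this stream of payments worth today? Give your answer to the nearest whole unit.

Ordinary annuity of 15 payments, first payment at period 6.
Periodic rate r = 0.1335 per year.
The ordinary-annuity PV formula values the stream one period before the first payment (period 5); discount that back 5 periods:
PV₀ = 96,402 × [1 − (1+r)^−15] / r × (1+r)^−5 = ¥327,012

¥327,012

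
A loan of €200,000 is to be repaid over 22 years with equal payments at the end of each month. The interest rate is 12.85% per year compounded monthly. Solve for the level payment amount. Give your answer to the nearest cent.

€2,278.58

Level ordinary annuity; solve PV = PMT × [(1 − (1+r)^−n)/r] for PMT.
Periodic rate r = 0.1285/12 per month; n is counted in months.
With n = 264: PMT = 200,000 / ([(1 − (1+r)^−n)/r]) = €2,278.58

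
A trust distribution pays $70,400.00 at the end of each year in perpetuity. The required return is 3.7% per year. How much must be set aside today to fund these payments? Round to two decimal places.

$1,902,702.70

Periodic rate r = 0.037 per year.
Level perpetuity: PV = PMT / r = 70,400 / (0.037) = $1,902,702.70.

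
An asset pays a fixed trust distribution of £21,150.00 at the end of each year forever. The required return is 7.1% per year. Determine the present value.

Periodic rate r = 0.071 per year.
Level perpetuity: PV = PMT / r = 21,150 / (0.071) = £297,887.32.

£297,887.32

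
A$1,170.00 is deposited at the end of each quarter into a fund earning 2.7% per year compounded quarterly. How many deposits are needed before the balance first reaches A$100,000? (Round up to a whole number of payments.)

Periodic rate r = 0.027/4 per quarter; n is counted in quarters.
Ordinary annuity FV: 100,000 = 1,170 × [((1+r)^n − 1)/r].
(1+r)^n = 1 + 100,000 × r / 1,170, so n = ln(1 + 100,000·r/1,170) / ln(1+r) = 67.71.
Round up to a whole number of payments: n = 68.

68 payments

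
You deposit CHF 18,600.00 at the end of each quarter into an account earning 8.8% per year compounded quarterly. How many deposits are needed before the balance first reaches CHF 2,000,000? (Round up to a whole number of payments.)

56 payments

Periodic rate r = 0.088/4 per quarter; n is counted in quarters.
Ordinary annuity FV: 2,000,000 = 18,600 × [((1+r)^n − 1)/r].
(1+r)^n = 1 + 2,000,000 × r / 18,600, so n = ln(1 + 2,000,000·r/18,600) / ln(1+r) = 55.77.
Round up to a whole number of payments: n = 56.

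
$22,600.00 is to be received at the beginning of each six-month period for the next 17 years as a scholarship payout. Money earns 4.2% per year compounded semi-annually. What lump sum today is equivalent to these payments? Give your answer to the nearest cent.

$556,740.09

This is an annuity due: 34 payments of $22,600.00 at the beginning of each six-month period.
Periodic rate r = 0.042/2 per half-year; n is counted in half-years.
PV = PMT × [(1 − (1+r)^−n)/r] × (1+r) = 22,600 × [1 − (1+r)^−34] / r × (1+r) = $556,740.09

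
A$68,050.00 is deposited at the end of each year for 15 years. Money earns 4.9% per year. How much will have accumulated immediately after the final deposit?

A$1,457,417.66

This is an ordinary annuity: 15 deposits of A$68,050.00 at the end of each year.
Periodic rate r = 0.049 per year.
FV = PMT × [((1+r)^n − 1)/r] = 68,050 × [(1+r)^15 − 1] / r = A$1,457,417.66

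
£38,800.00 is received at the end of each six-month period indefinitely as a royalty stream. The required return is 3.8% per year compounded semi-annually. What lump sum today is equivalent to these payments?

Periodic rate r = 0.038/2 per half-year.
Level perpetuity: PV = PMT / r = 38,800 / (0.038/2) = £2,042,105.26.

£2,042,105.26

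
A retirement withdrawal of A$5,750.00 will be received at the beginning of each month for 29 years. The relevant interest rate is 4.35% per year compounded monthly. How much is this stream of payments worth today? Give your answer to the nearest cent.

This is an annuity due: 348 payments of A$5,750.00 at the beginning of each month.
Periodic rate r = 0.0435/12 per month; n is counted in months.
PV = PMT × [(1 − (1+r)^−n)/r] × (1+r) = 5,750 × [1 − (1+r)^−348] / r × (1+r) = A$1,140,039.12

A$1,140,039.12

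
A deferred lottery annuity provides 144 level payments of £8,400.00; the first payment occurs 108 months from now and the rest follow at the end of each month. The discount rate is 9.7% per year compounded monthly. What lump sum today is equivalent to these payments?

Ordinary annuity of 144 payments, first payment at period 108.
Periodic rate r = 0.097/12 per month; n is counted in months.
The ordinary-annuity PV formula values the stream one period before the first payment (period 107); discount that back 107 periods:
PV₀ = 8,400 × [1 − (1+r)^−144] / r × (1+r)^−107 = £301,359.44

£301,359.44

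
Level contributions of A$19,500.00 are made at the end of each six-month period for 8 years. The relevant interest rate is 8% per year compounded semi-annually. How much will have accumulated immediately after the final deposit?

This is an ordinary annuity: 16 deposits of A$19,500.00 at the end of each six-month period.
Periodic rate r = 0.08/2 per half-year; n is counted in half-years.
FV = PMT × [((1+r)^n − 1)/r] = 19,500 × [(1+r)^16 − 1] / r = A$425,578.36

A$425,578.36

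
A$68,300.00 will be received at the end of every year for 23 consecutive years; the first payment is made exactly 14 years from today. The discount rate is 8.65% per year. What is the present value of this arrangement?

Ordinary annuity of 23 payments, first payment at period 14.
Periodic rate r = 0.0865 per year.
The ordinary-annuity PV formula values the stream one period before the first payment (period 13); discount that back 13 periods:
PV₀ = 68,300 × [1 − (1+r)^−23] / r × (1+r)^−13 = A$228,704.26

A$228,704.26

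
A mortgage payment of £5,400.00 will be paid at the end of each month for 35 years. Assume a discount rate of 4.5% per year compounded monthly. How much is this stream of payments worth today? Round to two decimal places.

This is an ordinary annuity: 420 payments of £5,400.00 at the end of each month.
Periodic rate r = 0.045/12 per month; n is counted in months.
PV = PMT × [(1 − (1+r)^−n)/r] = 5,400 × [1 − (1+r)^−420] / r = £1,141,029.72

£1,141,029.72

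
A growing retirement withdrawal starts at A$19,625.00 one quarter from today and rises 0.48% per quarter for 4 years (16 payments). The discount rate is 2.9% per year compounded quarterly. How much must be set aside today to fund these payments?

A$306,116.94

Periodic rate r = 0.029/4 per quarter; n is counted in quarters.
Growing ordinary annuity: PV = PMT₁ × [1 − ((1+g)/(1+r))^n] / (r − g) = 19,625 × [1 − ((1+0.0048)/(1+r))^16] / (r − 0.0048) = A$306,116.94.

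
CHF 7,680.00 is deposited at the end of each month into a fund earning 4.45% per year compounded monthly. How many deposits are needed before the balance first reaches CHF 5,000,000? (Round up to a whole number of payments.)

Periodic rate r = 0.0445/12 per month; n is counted in months.
Ordinary annuity FV: 5,000,000 = 7,680 × [((1+r)^n − 1)/r].
(1+r)^n = 1 + 5,000,000 × r / 7,680, so n = ln(1 + 5,000,000·r/7,680) / ln(1+r) = 331.75.
Round up to a whole number of payments: n = 332.

332 payments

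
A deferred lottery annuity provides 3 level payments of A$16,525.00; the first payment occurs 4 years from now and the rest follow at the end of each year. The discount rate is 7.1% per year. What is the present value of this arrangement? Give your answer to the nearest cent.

A$35,236.78

Ordinary annuity of 3 payments, first payment at period 4.
Periodic rate r = 0.071 per year.
The ordinary-annuity PV formula values the stream one period before the first payment (period 3); discount that back 3 periods:
PV₀ = 16,525 × [1 − (1+r)^−3] / r × (1+r)^−3 = A$35,236.78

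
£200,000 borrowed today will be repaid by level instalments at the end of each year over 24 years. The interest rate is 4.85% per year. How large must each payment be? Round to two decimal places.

£14,283.42

Level ordinary annuity; solve PV = PMT × [(1 − (1+r)^−n)/r] for PMT.
Periodic rate r = 0.0485 per year.
With n = 24: PMT = 200,000 / ([(1 − (1+r)^−n)/r]) = £14,283.42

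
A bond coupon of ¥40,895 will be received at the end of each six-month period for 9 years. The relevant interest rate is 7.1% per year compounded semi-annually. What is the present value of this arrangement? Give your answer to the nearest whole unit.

This is an ordinary annuity: 18 payments of ¥40,895 at the end of each six-month period.
Periodic rate r = 0.071/2 per half-year; n is counted in half-years.
PV = PMT × [(1 − (1+r)^−n)/r] = 40,895 × [1 − (1+r)^−18] / r = ¥537,163

¥537,163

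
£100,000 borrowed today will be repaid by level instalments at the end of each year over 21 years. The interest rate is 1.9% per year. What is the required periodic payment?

Level ordinary annuity; solve PV = PMT × [(1 − (1+r)^−n)/r] for PMT.
Periodic rate r = 0.019 per year.
With n = 21: PMT = 100,000 / ([(1 − (1+r)^−n)/r]) = £5,819.42

£5,819.42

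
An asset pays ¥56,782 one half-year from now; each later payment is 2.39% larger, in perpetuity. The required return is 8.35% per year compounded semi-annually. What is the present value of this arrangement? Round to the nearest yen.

¥3,181,064

Periodic rate r = 0.0835/2 per half-year.
Growing perpetuity (Gordon): PV = PMT₁ / (r − g) = 56,782 / (r − 0.0239) = ¥3,181,064.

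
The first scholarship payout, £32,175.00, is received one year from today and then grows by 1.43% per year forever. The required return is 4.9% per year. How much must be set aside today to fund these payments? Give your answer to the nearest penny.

Periodic rate r = 0.049 per year.
Growing perpetuity (Gordon): PV = PMT₁ / (r − g) = 32,175 / (r − 0.0143) = £927,233.43.

£927,233.43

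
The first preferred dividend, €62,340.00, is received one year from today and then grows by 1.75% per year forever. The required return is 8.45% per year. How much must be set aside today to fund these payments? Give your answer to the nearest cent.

€930,447.76

Periodic rate r = 0.0845 per year.
Growing perpetuity (Gordon): PV = PMT₁ / (r − g) = 62,340 / (r − 0.0175) = €930,447.76.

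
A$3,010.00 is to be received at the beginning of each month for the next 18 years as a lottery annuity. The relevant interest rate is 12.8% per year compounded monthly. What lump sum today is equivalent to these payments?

This is an annuity due: 216 payments of A$3,010.00 at the beginning of each month.
Periodic rate r = 0.128/12 per month; n is counted in months.
PV = PMT × [(1 − (1+r)^−n)/r] × (1+r) = 3,010 × [1 − (1+r)^−216] / r × (1+r) = A$256,368.46

A$256,368.46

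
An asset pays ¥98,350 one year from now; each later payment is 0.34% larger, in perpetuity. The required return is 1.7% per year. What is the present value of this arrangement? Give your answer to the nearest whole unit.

¥7,231,618

Periodic rate r = 0.017 per year.
Growing perpetuity (Gordon): PV = PMT₁ / (r − g) = 98,350 / (r − 0.0034) = ¥7,231,618.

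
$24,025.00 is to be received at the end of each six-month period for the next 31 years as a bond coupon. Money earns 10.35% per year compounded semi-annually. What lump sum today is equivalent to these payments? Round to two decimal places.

$443,919.36

This is an ordinary annuity: 62 payments of $24,025.00 at the end of each six-month period.
Periodic rate r = 0.1035/2 per half-year; n is counted in half-years.
PV = PMT × [(1 − (1+r)^−n)/r] = 24,025 × [1 − (1+r)^−62] / r = $443,919.36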